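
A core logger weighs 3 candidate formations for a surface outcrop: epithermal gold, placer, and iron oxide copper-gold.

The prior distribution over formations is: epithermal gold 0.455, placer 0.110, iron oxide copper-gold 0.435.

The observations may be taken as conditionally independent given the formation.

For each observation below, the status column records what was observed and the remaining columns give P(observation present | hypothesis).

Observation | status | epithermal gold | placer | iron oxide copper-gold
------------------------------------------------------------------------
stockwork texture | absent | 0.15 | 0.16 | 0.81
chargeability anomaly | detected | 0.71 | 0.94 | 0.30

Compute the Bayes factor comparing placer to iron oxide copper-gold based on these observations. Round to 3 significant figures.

Joint likelihood of the evidence pattern under each hypothesis (using 1 − P(present | H) for each absent observation):
  placer: (1 − 0.16) × 0.94 = 0.7896
  iron oxide copper-gold: (1 − 0.81) × 0.30 = 0.057
Bayes factor = 0.7896 / 0.057 ≈ 13.9

13.9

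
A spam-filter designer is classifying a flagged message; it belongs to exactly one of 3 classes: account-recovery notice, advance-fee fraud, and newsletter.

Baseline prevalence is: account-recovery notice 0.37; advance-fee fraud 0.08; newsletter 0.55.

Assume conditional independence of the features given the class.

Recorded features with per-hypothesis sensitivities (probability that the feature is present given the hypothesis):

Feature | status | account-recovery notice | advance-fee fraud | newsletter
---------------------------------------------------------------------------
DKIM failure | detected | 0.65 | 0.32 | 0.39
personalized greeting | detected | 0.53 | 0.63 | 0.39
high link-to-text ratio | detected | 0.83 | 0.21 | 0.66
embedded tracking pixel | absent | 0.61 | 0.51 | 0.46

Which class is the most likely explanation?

For each hypothesis, the unnormalized posterior weight is prior × product of the feature likelihoods (using 1 − P(present | H) for each absent feature):
  account-recovery notice: 0.37 × 0.65 × 0.53 × 0.83 × (1 − 0.61) = 0.04126
  advance-fee fraud: 0.08 × 0.32 × 0.63 × 0.21 × (1 − 0.51) = 0.0016596
  newsletter: 0.55 × 0.39 × 0.39 × 0.66 × (1 − 0.46) = 0.029815
Normalizing constant Z = 0.04126 + 0.0016596 + 0.029815 = 0.072735.
P(account-recovery notice | evidence) ≈ 0.04126 / 0.072735 ≈ 0.567
P(advance-fee fraud | evidence) ≈ 0.0016596 / 0.072735 ≈ 0.023
P(newsletter | evidence) ≈ 0.029815 / 0.072735 ≈ 0.410
The largest is 0.567, so account-recovery notice is most probable.

account-recovery notice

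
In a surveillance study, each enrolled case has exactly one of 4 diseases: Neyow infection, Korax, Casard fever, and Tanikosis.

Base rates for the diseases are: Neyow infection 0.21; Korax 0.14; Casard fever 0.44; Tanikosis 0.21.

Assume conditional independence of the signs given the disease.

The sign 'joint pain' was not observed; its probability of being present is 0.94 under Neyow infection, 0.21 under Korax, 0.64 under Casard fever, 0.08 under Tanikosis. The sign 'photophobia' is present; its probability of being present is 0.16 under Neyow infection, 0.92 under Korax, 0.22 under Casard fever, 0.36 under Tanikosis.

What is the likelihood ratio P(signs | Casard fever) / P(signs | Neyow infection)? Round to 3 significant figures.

Joint likelihood of the sign pattern under each hypothesis (using 1 − P(present | H) for each absent sign):
  Casard fever: (1 − 0.64) × 0.22 = 0.0792
  Neyow infection: (1 − 0.94) × 0.16 = 0.0096
Bayes factor = 0.0792 / 0.0096 ≈ 8.25

8.25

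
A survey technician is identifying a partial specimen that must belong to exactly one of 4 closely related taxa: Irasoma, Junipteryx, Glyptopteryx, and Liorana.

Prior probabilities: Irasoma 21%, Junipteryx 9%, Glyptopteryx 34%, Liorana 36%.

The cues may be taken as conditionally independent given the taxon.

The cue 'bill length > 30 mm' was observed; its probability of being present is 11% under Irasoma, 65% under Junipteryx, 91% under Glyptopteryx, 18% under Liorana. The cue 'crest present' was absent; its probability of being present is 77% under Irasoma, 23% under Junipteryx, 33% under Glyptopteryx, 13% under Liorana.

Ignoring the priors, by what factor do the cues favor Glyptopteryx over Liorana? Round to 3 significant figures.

3.89

Take the product of per-cue likelihoods under each hypothesis (using 1 − P(present | H) for each absent cue), then divide.
  Glyptopteryx: 0.91 × (1 − 0.33) = 0.6097
  Liorana: 0.18 × (1 − 0.13) = 0.1566
Bayes factor = 0.6097 / 0.1566 ≈ 3.89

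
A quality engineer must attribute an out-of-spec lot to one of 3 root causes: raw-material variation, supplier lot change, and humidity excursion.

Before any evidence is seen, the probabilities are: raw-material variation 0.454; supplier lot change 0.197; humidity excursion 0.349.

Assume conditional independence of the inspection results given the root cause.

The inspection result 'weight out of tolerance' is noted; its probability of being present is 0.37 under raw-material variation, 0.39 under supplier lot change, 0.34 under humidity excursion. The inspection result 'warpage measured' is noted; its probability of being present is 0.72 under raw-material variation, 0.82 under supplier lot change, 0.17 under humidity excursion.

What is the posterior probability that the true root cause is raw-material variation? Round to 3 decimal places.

By Bayes' rule with conditional independence, the unnormalized weight for each hypothesis is prior × ∏ likelihoods:
  raw-material variation: 0.454 × 0.37 × 0.72 = 0.12095
  supplier lot change: 0.197 × 0.39 × 0.82 = 0.063001
  humidity excursion: 0.349 × 0.34 × 0.17 = 0.020172
Normalizing constant Z = 0.12095 + 0.063001 + 0.020172 = 0.20412.
P(raw-material variation | evidence) = 0.12095 / 0.20412 ≈ 0.593.

0.593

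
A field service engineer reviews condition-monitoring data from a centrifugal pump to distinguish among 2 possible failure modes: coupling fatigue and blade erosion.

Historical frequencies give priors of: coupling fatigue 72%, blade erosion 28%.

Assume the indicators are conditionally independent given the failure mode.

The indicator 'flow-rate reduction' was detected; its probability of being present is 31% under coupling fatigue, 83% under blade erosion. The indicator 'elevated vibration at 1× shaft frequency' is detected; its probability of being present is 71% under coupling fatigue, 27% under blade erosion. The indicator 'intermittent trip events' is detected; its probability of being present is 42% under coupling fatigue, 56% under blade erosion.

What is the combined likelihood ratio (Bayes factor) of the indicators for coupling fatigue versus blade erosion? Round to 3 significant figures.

0.737

Joint likelihood of the indicator pattern under each hypothesis:
  coupling fatigue: 0.31 × 0.71 × 0.42 = 0.092442
  blade erosion: 0.83 × 0.27 × 0.56 = 0.1255
Bayes factor = 0.092442 / 0.1255 ≈ 0.737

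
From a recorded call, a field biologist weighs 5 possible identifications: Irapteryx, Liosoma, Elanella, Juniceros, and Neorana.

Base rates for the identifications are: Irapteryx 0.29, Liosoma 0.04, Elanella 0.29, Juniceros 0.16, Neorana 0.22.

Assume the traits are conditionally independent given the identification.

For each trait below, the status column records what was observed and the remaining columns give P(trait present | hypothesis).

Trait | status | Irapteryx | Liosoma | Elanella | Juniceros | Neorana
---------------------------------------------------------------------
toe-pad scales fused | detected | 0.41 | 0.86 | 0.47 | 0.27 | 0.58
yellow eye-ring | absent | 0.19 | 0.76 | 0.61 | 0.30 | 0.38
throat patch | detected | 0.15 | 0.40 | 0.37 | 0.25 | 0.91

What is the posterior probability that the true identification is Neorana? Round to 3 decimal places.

By Bayes' rule with conditional independence, the unnormalized weight for each hypothesis is prior × ∏ likelihoods (using 1 − P(present | H) for each absent trait):
  Irapteryx: 0.29 × 0.41 × (1 − 0.19) × 0.15 = 0.014446
  Liosoma: 0.04 × 0.86 × (1 − 0.76) × 0.40 = 0.0033024
  Elanella: 0.29 × 0.47 × (1 − 0.61) × 0.37 = 0.019668
  Juniceros: 0.16 × 0.27 × (1 − 0.30) × 0.25 = 0.00756
  Neorana: 0.22 × 0.58 × (1 − 0.38) × 0.91 = 0.071992
Marginal likelihood of the evidence = 0.11697.
P(Neorana | evidence) = 0.071992 / 0.11697 ≈ 0.615.

0.615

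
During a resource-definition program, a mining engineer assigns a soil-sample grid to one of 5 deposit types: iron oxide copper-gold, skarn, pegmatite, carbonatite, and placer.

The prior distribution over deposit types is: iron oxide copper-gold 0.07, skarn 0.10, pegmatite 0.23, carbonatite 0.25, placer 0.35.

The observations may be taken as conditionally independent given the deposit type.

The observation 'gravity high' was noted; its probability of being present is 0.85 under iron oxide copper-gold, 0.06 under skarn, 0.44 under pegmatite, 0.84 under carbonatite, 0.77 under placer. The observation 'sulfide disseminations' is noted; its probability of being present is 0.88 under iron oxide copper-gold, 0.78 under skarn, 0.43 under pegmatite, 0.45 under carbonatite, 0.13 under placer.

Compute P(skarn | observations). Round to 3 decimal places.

0.020

Multiply each prior by the joint likelihood of the evidence pattern:
  iron oxide copper-gold: 0.07 × 0.85 × 0.88 = 0.05236
  skarn: 0.10 × 0.06 × 0.78 = 0.00468
  pegmatite: 0.23 × 0.44 × 0.43 = 0.043516
  carbonatite: 0.25 × 0.84 × 0.45 = 0.0945
  placer: 0.35 × 0.77 × 0.13 = 0.035035
The unnormalized weights sum to 0.23009.
P(skarn | evidence) = 0.00468 / 0.23009 ≈ 0.020.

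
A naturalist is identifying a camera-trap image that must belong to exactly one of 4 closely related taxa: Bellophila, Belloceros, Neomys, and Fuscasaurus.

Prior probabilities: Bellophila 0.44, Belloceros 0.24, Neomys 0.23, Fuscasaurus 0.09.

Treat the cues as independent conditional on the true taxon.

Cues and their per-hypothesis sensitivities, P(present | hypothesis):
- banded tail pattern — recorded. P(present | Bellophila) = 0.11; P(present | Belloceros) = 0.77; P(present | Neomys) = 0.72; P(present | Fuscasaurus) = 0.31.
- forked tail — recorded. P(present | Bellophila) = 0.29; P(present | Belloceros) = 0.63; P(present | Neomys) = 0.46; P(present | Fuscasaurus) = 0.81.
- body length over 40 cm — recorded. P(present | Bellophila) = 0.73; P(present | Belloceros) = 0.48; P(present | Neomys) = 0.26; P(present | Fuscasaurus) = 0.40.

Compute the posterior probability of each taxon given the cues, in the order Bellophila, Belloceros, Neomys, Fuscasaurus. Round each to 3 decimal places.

0.108, 0.588, 0.209, 0.095

For each hypothesis, the unnormalized posterior weight is prior × product of the cue likelihoods:
  Bellophila: 0.44 × 0.11 × 0.29 × 0.73 = 0.010246
  Belloceros: 0.24 × 0.77 × 0.63 × 0.48 = 0.055884
  Neomys: 0.23 × 0.72 × 0.46 × 0.26 = 0.019806
  Fuscasaurus: 0.09 × 0.31 × 0.81 × 0.40 = 0.0090396
The unnormalized weights sum to 0.094975.
P(Bellophila | evidence) = 0.010246 / 0.094975 ≈ 0.108
P(Belloceros | evidence) = 0.055884 / 0.094975 ≈ 0.588
P(Neomys | evidence) = 0.019806 / 0.094975 ≈ 0.209
P(Fuscasaurus | evidence) = 0.0090396 / 0.094975 ≈ 0.095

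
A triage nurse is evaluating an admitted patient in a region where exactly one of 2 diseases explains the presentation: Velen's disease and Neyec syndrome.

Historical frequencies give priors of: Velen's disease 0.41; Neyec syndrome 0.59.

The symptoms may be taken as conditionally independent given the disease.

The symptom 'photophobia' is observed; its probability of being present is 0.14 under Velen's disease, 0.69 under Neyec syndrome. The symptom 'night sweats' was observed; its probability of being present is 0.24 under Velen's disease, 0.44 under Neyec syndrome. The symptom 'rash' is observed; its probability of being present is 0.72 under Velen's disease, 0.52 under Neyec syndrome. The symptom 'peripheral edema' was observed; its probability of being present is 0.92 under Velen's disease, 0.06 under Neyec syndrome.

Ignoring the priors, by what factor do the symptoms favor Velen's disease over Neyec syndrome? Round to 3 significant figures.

2.35

The Bayes factor is the ratio of the joint likelihoods of the symptom pattern under the two hypotheses.
  Velen's disease: 0.14 × 0.24 × 0.72 × 0.92 = 0.022257
  Neyec syndrome: 0.69 × 0.44 × 0.52 × 0.06 = 0.0094723
Bayes factor = 0.022257 / 0.0094723 ≈ 2.35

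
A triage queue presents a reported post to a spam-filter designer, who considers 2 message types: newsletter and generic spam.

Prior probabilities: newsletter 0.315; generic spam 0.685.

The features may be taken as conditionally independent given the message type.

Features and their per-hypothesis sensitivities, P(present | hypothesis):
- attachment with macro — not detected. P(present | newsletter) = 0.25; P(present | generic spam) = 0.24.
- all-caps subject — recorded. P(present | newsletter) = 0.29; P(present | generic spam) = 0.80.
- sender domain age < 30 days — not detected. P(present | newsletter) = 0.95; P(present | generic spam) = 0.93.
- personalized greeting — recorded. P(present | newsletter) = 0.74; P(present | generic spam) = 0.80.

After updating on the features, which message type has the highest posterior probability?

generic spam

Multiply each prior by the joint likelihood of the feature pattern (using 1 − P(present | H) for each absent feature):
  newsletter: 0.315 × (1 − 0.25) × 0.29 × (1 − 0.95) × 0.74 = 0.002535
  generic spam: 0.685 × (1 − 0.24) × 0.80 × (1 − 0.93) × 0.80 = 0.023323
The unnormalized weights sum to 0.025858.
P(newsletter | evidence) ≈ 0.002535 / 0.025858 ≈ 0.098
P(generic spam | evidence) ≈ 0.023323 / 0.025858 ≈ 0.902
The largest is 0.902, so generic spam is most probable.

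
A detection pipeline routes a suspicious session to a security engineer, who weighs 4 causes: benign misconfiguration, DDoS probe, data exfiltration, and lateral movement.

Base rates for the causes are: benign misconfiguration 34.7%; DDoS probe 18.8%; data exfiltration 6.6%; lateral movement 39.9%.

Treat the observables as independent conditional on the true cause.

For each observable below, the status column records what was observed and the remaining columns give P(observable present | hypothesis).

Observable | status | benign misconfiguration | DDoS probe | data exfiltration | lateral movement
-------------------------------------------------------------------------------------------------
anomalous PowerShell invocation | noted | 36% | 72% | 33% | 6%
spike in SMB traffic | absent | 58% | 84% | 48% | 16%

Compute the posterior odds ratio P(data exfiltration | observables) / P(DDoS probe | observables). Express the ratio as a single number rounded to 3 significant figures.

0.523

Unnormalized posterior weight (prior times the observable likelihoods) for each of the two hypotheses (using 1 − P(present | H) for each absent observable):
  data exfiltration: 0.066 × 0.33 × (1 − 0.48) = 0.011326
  DDoS probe: 0.188 × 0.72 × (1 − 0.84) = 0.021658
Odds(data exfiltration : DDoS probe) = 0.011326 / 0.021658 ≈ 0.523.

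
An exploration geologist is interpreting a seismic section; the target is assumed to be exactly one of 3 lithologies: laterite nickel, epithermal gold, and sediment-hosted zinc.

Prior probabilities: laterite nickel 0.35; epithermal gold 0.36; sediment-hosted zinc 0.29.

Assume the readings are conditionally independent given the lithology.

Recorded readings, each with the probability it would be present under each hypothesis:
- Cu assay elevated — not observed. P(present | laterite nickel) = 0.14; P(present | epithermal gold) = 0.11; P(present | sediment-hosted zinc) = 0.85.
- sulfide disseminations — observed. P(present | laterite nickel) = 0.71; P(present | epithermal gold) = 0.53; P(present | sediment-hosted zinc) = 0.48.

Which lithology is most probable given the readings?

Multiply each prior by the joint likelihood of the reading pattern (using 1 − P(present | H) for each absent reading):
  laterite nickel: 0.35 × (1 − 0.14) × 0.71 = 0.21371
  epithermal gold: 0.36 × (1 − 0.11) × 0.53 = 0.16981
  sediment-hosted zinc: 0.29 × (1 − 0.85) × 0.48 = 0.02088
Normalizing constant Z = 0.21371 + 0.16981 + 0.02088 = 0.4044.
P(laterite nickel | evidence) ≈ 0.21371 / 0.4044 ≈ 0.528
P(epithermal gold | evidence) ≈ 0.16981 / 0.4044 ≈ 0.420
P(sediment-hosted zinc | evidence) ≈ 0.02088 / 0.4044 ≈ 0.052
The largest is 0.528, so laterite nickel is most probable.

laterite nickel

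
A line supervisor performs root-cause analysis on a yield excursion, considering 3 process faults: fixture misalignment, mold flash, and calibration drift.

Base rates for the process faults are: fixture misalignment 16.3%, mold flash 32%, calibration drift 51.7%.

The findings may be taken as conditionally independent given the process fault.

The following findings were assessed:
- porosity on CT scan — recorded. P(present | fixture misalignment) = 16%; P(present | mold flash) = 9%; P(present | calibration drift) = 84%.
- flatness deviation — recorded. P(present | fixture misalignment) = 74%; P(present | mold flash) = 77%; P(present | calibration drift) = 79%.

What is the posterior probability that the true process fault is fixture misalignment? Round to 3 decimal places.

By Bayes' rule with conditional independence, the unnormalized weight for each hypothesis is prior × ∏ likelihoods:
  fixture misalignment: 0.163 × 0.16 × 0.74 = 0.019299
  mold flash: 0.320 × 0.09 × 0.77 = 0.022176
  calibration drift: 0.517 × 0.84 × 0.79 = 0.34308
Normalizing constant Z = 0.019299 + 0.022176 + 0.34308 = 0.38456.
P(fixture misalignment | evidence) = 0.019299 / 0.38456 ≈ 0.050.

0.050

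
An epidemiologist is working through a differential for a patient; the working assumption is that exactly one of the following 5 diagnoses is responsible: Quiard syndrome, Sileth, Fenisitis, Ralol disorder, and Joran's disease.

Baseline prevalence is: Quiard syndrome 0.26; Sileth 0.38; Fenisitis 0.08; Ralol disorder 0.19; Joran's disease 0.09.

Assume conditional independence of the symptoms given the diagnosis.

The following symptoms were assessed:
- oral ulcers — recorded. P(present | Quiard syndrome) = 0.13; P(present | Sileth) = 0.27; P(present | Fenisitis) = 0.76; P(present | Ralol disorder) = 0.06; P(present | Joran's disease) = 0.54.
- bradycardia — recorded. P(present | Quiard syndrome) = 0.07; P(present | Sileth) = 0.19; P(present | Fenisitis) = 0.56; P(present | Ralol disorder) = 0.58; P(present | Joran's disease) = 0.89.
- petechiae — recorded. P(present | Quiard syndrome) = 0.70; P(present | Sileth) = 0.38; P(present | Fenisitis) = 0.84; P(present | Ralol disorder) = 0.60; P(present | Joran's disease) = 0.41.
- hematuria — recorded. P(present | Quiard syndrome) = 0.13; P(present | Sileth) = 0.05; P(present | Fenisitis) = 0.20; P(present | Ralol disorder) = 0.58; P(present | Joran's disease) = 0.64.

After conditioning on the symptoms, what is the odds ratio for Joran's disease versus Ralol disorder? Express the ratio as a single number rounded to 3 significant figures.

4.93

The normalizing constant cancels in an odds ratio, so compute prior × likelihood for the two hypotheses only:
  Joran's disease: 0.09 × 0.54 × 0.89 × 0.41 × 0.64 = 0.01135
  Ralol disorder: 0.19 × 0.06 × 0.58 × 0.60 × 0.58 = 0.002301
Posterior odds = 0.01135 / 0.002301 ≈ 4.93.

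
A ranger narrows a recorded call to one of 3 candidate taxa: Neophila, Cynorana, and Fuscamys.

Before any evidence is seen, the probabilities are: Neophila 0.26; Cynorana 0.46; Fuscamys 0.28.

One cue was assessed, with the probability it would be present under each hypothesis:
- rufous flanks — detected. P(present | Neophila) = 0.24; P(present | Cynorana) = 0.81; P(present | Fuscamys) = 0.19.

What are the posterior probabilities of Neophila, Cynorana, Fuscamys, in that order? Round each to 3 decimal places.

0.128, 0.763, 0.109

By Bayes' rule, the unnormalized weight for each hypothesis is prior × likelihood:
  Neophila: 0.26 × 0.24 = 0.0624
  Cynorana: 0.46 × 0.81 = 0.3726
  Fuscamys: 0.28 × 0.19 = 0.0532
The unnormalized weights sum to 0.4882.
P(Neophila | evidence) = 0.0624 / 0.4882 ≈ 0.128
P(Cynorana | evidence) = 0.3726 / 0.4882 ≈ 0.763
P(Fuscamys | evidence) = 0.0532 / 0.4882 ≈ 0.109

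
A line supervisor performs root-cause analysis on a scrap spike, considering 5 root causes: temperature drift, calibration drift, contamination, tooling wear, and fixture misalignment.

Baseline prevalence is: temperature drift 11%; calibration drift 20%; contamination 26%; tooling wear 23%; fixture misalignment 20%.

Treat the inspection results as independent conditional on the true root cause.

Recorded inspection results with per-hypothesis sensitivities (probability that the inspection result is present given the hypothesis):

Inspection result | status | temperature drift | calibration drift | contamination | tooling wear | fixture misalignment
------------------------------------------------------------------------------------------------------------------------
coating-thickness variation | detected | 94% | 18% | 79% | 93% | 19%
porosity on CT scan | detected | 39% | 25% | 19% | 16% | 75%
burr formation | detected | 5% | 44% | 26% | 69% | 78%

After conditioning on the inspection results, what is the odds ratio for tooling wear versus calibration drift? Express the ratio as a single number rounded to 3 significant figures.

Unnormalized posterior weight (prior times the inspection result likelihoods) for each of the two hypotheses:
  tooling wear: 0.23 × 0.93 × 0.16 × 0.69 = 0.023615
  calibration drift: 0.20 × 0.18 × 0.25 × 0.44 = 0.00396
Odds(tooling wear : calibration drift) = 0.023615 / 0.00396 ≈ 5.96.

5.96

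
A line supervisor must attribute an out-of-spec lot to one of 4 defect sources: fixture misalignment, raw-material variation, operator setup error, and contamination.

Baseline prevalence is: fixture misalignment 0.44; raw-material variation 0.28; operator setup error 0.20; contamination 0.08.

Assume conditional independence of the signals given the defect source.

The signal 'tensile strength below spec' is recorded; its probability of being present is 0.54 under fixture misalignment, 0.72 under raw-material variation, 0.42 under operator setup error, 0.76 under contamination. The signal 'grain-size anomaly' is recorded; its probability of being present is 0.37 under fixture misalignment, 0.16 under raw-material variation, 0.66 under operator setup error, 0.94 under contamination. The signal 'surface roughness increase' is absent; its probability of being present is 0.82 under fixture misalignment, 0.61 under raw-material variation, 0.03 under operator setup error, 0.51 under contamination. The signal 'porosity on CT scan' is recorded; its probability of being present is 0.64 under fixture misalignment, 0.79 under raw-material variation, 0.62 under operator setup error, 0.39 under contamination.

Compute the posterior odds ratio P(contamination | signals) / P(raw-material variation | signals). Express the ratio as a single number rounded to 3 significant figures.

1.10

The normalizing constant cancels in an odds ratio, so compute prior × likelihood for the two hypotheses only (using 1 − P(present | H) for each absent signal):
  contamination: 0.08 × 0.76 × 0.94 × (1 − 0.51) × 0.39 = 0.010922
  raw-material variation: 0.28 × 0.72 × 0.16 × (1 − 0.61) × 0.79 = 0.0099381
Posterior odds = 0.010922 / 0.0099381 ≈ 1.10.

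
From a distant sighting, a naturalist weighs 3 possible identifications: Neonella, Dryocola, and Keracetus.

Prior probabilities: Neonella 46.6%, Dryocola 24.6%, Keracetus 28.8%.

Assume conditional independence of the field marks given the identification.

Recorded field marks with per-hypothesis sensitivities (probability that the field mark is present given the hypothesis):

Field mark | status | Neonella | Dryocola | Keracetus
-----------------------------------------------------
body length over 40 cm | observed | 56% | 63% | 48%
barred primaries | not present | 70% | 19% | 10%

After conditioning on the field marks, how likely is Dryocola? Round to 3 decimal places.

Multiply each prior by the joint likelihood of the field mark pattern (using 1 − P(present | H) for each absent field mark):
  Neonella: 0.466 × 0.56 × (1 − 0.70) = 0.078288
  Dryocola: 0.246 × 0.63 × (1 − 0.19) = 0.12553
  Keracetus: 0.288 × 0.48 × (1 − 0.10) = 0.12442
Normalizing constant Z = 0.078288 + 0.12553 + 0.12442 = 0.32824.
P(Dryocola | evidence) = 0.12553 / 0.32824 ≈ 0.382.

0.382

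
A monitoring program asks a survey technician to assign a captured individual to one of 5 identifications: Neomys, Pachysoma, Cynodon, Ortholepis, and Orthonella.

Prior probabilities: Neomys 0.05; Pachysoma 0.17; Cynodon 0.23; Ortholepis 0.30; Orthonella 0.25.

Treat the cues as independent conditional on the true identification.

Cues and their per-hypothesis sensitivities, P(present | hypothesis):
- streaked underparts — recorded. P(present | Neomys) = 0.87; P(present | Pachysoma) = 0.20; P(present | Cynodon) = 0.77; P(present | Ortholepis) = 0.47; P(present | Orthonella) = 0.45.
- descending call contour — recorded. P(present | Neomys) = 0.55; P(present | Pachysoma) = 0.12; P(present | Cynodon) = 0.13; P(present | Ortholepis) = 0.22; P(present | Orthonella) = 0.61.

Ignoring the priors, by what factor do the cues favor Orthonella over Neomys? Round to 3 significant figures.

Joint likelihood of the cue pattern under each hypothesis:
  Orthonella: 0.45 × 0.61 = 0.2745
  Neomys: 0.87 × 0.55 = 0.4785
Bayes factor = 0.2745 / 0.4785 ≈ 0.574

0.574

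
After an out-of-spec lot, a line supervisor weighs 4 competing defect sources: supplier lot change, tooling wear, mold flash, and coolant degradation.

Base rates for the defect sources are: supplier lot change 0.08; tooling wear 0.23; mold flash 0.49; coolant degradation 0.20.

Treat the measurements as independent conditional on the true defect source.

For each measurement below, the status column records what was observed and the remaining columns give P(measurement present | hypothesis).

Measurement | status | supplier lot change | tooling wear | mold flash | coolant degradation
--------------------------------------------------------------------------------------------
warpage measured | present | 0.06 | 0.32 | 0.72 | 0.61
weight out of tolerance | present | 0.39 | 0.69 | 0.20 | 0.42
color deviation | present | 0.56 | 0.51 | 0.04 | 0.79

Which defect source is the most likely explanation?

For each hypothesis, the unnormalized posterior weight is prior × product of the measurement likelihoods:
  supplier lot change: 0.08 × 0.06 × 0.39 × 0.56 = 0.0010483
  tooling wear: 0.23 × 0.32 × 0.69 × 0.51 = 0.0259
  mold flash: 0.49 × 0.72 × 0.20 × 0.04 = 0.0028224
  coolant degradation: 0.20 × 0.61 × 0.42 × 0.79 = 0.04048
Normalizing constant Z = 0.0010483 + 0.0259 + 0.0028224 + 0.04048 = 0.07025.
P(supplier lot change | evidence) ≈ 0.0010483 / 0.07025 ≈ 0.015
P(tooling wear | evidence) ≈ 0.0259 / 0.07025 ≈ 0.369
P(mold flash | evidence) ≈ 0.0028224 / 0.07025 ≈ 0.040
P(coolant degradation | evidence) ≈ 0.04048 / 0.07025 ≈ 0.576
The largest is 0.576, so coolant degradation is most probable.

coolant degradation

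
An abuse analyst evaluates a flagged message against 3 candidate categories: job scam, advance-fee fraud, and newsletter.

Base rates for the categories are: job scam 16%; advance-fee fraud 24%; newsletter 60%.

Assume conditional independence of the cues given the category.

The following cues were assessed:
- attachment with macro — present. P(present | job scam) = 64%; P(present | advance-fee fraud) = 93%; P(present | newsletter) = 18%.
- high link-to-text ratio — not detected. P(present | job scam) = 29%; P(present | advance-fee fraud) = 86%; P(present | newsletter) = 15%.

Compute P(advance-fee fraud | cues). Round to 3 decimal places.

For each hypothesis, the unnormalized posterior weight is prior × product of the cue likelihoods (using 1 − P(present | H) for each absent cue):
  job scam: 0.16 × 0.64 × (1 − 0.29) = 0.072704
  advance-fee fraud: 0.24 × 0.93 × (1 − 0.86) = 0.031248
  newsletter: 0.60 × 0.18 × (1 − 0.15) = 0.0918
The unnormalized weights sum to 0.19575.
P(advance-fee fraud | evidence) = 0.031248 / 0.19575 ≈ 0.160.

0.160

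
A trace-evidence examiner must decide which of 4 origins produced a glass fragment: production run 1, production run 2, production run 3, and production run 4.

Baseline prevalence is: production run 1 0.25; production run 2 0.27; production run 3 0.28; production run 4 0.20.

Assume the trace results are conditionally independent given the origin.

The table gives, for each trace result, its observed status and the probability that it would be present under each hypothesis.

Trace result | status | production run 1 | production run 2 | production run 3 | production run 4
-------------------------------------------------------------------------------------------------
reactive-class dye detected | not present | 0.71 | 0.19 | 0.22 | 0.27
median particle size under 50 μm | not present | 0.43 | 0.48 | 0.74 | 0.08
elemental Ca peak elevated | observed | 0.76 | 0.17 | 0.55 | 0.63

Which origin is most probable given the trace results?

For each hypothesis, the unnormalized posterior weight is prior × product of the trace result likelihoods (using 1 − P(present | H) for each absent trace result):
  production run 1: 0.25 × (1 − 0.71) × (1 − 0.43) × 0.76 = 0.031407
  production run 2: 0.27 × (1 − 0.19) × (1 − 0.48) × 0.17 = 0.019333
  production run 3: 0.28 × (1 − 0.22) × (1 − 0.74) × 0.55 = 0.031231
  production run 4: 0.20 × (1 − 0.27) × (1 − 0.08) × 0.63 = 0.084622
Normalizing constant Z = 0.031407 + 0.019333 + 0.031231 + 0.084622 = 0.16659.
P(production run 1 | evidence) ≈ 0.031407 / 0.16659 ≈ 0.189
P(production run 2 | evidence) ≈ 0.019333 / 0.16659 ≈ 0.116
P(production run 3 | evidence) ≈ 0.031231 / 0.16659 ≈ 0.187
P(production run 4 | evidence) ≈ 0.084622 / 0.16659 ≈ 0.508
The largest is 0.508, so production run 4 is most probable.

production run 4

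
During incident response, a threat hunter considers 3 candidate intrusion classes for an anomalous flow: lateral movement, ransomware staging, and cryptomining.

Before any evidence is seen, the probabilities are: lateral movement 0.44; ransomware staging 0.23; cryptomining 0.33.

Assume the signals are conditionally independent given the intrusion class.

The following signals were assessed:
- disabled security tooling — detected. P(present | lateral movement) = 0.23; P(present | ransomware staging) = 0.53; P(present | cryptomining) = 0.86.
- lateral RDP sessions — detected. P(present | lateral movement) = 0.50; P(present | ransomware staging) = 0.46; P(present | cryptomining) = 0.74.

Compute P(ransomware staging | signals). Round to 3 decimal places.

For each hypothesis, the unnormalized posterior weight is prior × product of the signal likelihoods:
  lateral movement: 0.44 × 0.23 × 0.50 = 0.0506
  ransomware staging: 0.23 × 0.53 × 0.46 = 0.056074
  cryptomining: 0.33 × 0.86 × 0.74 = 0.21001
Normalizing constant Z = 0.0506 + 0.056074 + 0.21001 = 0.31669.
P(ransomware staging | evidence) = 0.056074 / 0.31669 ≈ 0.177.

0.177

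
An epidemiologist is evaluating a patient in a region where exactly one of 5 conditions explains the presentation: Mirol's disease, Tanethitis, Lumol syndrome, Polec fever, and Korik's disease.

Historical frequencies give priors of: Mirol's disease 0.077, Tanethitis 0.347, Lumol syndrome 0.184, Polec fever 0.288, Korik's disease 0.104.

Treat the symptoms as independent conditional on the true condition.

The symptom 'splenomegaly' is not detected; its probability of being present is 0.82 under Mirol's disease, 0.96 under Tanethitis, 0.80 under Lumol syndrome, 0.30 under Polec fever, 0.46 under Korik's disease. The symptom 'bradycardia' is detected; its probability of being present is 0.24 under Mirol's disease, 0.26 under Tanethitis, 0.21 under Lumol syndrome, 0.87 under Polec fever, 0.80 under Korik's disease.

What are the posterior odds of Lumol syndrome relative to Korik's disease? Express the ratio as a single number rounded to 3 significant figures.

Unnormalized posterior weight (prior times the symptom likelihoods) for each of the two hypotheses (using 1 − P(present | H) for each absent symptom):
  Lumol syndrome: 0.184 × (1 − 0.80) × 0.21 = 0.007728
  Korik's disease: 0.104 × (1 − 0.46) × 0.80 = 0.044928
Posterior odds = 0.007728 / 0.044928 ≈ 0.172.

0.172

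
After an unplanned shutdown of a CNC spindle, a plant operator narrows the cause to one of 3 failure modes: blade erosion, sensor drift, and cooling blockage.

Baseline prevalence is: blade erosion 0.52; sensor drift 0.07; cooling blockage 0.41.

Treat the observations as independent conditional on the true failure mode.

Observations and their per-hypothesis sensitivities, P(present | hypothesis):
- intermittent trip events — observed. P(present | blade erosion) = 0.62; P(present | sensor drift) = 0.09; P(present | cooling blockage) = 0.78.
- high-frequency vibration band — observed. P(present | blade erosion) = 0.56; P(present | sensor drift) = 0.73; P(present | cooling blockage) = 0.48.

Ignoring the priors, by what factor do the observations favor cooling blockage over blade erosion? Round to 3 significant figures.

Joint likelihood of the evidence pattern under each hypothesis:
  cooling blockage: 0.78 × 0.48 = 0.3744
  blade erosion: 0.62 × 0.56 = 0.3472
Bayes factor = 0.3744 / 0.3472 ≈ 1.08

1.08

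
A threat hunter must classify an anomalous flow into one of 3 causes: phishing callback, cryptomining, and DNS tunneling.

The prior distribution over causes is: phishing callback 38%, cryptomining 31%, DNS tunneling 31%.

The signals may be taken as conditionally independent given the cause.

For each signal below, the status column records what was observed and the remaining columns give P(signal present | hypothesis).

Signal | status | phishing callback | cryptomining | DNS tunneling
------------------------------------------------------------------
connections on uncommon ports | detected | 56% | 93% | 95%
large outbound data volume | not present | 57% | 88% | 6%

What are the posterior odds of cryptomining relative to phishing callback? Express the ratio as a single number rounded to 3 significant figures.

0.378

Posterior odds equal prior odds times the likelihood ratio; only the two competing hypotheses matter (using 1 − P(present | H) for each absent signal).
  cryptomining: 0.31 × 0.93 × (1 − 0.88) = 0.034596
  phishing callback: 0.38 × 0.56 × (1 − 0.57) = 0.091504
Posterior odds = 0.034596 / 0.091504 ≈ 0.378.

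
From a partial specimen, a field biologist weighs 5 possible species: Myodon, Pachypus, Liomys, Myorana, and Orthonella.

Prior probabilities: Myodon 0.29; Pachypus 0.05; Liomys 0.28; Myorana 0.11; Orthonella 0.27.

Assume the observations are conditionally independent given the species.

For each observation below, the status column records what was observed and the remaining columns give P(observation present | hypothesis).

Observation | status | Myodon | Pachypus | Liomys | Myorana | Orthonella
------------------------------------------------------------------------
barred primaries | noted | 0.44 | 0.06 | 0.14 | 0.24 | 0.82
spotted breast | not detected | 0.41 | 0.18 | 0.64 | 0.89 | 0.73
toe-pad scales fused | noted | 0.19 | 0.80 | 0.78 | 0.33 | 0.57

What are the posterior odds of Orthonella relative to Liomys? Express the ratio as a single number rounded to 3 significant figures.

3.10

Unnormalized posterior weight (prior times the observation likelihoods) for each of the two hypotheses (using 1 − P(present | H) for each absent observation):
  Orthonella: 0.27 × 0.82 × (1 − 0.73) × 0.57 = 0.034073
  Liomys: 0.28 × 0.14 × (1 − 0.64) × 0.78 = 0.011007
Odds(Orthonella : Liomys) = 0.034073 / 0.011007 ≈ 3.10.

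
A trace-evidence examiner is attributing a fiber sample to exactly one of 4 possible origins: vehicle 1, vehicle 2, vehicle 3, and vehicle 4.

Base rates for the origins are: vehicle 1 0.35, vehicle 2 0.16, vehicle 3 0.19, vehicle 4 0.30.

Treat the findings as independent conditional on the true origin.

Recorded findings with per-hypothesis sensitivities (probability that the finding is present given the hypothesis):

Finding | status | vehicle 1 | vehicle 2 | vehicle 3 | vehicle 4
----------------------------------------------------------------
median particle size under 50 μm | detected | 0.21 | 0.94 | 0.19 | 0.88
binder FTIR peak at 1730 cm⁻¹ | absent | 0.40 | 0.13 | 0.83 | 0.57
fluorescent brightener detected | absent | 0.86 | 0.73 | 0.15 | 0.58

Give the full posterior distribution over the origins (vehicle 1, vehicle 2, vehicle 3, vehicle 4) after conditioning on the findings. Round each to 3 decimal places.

Multiply each prior by the joint likelihood of the evidence pattern (using 1 − P(present | H) for each absent finding):
  vehicle 1: 0.35 × 0.21 × (1 − 0.40) × (1 − 0.86) = 0.006174
  vehicle 2: 0.16 × 0.94 × (1 − 0.13) × (1 − 0.73) = 0.035329
  vehicle 3: 0.19 × 0.19 × (1 − 0.83) × (1 − 0.15) = 0.0052165
  vehicle 4: 0.30 × 0.88 × (1 − 0.57) × (1 − 0.58) = 0.047678
Marginal likelihood of the evidence = 0.094398.
P(vehicle 1 | evidence) = 0.006174 / 0.094398 ≈ 0.065
P(vehicle 2 | evidence) = 0.035329 / 0.094398 ≈ 0.374
P(vehicle 3 | evidence) = 0.0052165 / 0.094398 ≈ 0.055
P(vehicle 4 | evidence) = 0.047678 / 0.094398 ≈ 0.505

0.065, 0.374, 0.055, 0.505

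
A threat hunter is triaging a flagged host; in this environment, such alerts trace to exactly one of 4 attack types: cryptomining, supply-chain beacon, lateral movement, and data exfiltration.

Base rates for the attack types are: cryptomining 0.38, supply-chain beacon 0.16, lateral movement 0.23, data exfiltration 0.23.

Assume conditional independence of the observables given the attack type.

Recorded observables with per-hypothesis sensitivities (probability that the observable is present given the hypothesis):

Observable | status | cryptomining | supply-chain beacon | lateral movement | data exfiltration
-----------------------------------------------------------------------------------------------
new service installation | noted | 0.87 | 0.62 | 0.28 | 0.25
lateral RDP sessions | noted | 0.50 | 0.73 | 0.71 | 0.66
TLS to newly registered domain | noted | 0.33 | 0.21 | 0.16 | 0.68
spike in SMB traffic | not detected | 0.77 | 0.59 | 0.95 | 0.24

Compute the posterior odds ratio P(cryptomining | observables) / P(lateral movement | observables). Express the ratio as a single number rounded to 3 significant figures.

34.3

Posterior odds equal prior odds times the likelihood ratio; only the two competing hypotheses matter (using 1 − P(present | H) for each absent observable).
  cryptomining: 0.38 × 0.87 × 0.50 × 0.33 × (1 − 0.77) = 0.012546
  lateral movement: 0.23 × 0.28 × 0.71 × 0.16 × (1 − 0.95) = 0.00036579
Odds(cryptomining : lateral movement) = 0.012546 / 0.00036579 ≈ 34.3.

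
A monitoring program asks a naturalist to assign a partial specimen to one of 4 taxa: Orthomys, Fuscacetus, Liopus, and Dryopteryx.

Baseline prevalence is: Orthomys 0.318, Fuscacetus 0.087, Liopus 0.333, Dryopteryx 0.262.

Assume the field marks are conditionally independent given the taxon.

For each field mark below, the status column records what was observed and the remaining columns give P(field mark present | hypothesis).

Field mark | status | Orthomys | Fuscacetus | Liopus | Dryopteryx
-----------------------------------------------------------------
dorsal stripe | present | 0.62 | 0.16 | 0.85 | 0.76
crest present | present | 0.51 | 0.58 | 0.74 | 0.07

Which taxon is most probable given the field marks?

Liopus

For each hypothesis, the unnormalized posterior weight is prior × product of the field mark likelihoods:
  Orthomys: 0.318 × 0.62 × 0.51 = 0.10055
  Fuscacetus: 0.087 × 0.16 × 0.58 = 0.0080736
  Liopus: 0.333 × 0.85 × 0.74 = 0.20946
  Dryopteryx: 0.262 × 0.76 × 0.07 = 0.013938
Marginal likelihood of the evidence = 0.33202.
P(Orthomys | evidence) ≈ 0.10055 / 0.33202 ≈ 0.303
P(Fuscacetus | evidence) ≈ 0.0080736 / 0.33202 ≈ 0.024
P(Liopus | evidence) ≈ 0.20946 / 0.33202 ≈ 0.631
P(Dryopteryx | evidence) ≈ 0.013938 / 0.33202 ≈ 0.042
The largest is 0.631, so Liopus is most probable.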